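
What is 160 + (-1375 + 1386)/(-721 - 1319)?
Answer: 326389/2040 ≈ 159.99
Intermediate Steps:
160 + (-1375 + 1386)/(-721 - 1319) = 160 + 11/(-2040) = 160 + 11*(-1/2040) = 160 - 11/2040 = 326389/2040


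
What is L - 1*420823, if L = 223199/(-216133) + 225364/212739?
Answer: -19349405927824850/45979918287 ≈ -4.2082e+5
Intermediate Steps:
L = 1225465351/45979918287 (L = 223199*(-1/216133) + 225364*(1/212739) = -223199/216133 + 225364/212739 = 1225465351/45979918287 ≈ 0.026652)
L - 1*420823 = 1225465351/45979918287 - 1*420823 = 1225465351/45979918287 - 420823 = -19349405927824850/45979918287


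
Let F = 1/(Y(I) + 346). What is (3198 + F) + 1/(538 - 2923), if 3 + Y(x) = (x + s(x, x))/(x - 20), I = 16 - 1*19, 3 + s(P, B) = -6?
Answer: 60262791184/18843885 ≈ 3198.0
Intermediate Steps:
s(P, B) = -9 (s(P, B) = -3 - 6 = -9)
I = -3 (I = 16 - 19 = -3)
Y(x) = -3 + (-9 + x)/(-20 + x) (Y(x) = -3 + (x - 9)/(x - 20) = -3 + (-9 + x)/(-20 + x))
F = 23/7901 (F = 1/((51 - 2*(-3))/(-20 - 3) + 346) = 1/((51 + 6)/(-23) + 346) = 1/(-1/23*57 + 346) = 1/(-57/23 + 346) = 1/(7901/23) = 23/7901 ≈ 0.0029110)
(3198 + F) + 1/(538 - 2923) = (3198 + 23/7901) + 1/(538 - 2923) = 25267421/7901 + 1/(-2385) = 25267421/7901 - 1/2385 = 60262791184/18843885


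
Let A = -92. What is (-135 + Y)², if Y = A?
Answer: 51529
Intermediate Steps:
Y = -92
(-135 + Y)² = (-135 - 92)² = (-227)² = 51529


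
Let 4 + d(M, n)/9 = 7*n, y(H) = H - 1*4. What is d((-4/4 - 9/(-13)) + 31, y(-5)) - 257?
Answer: -860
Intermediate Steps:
y(H) = -4 + H (y(H) = H - 4 = -4 + H)
d(M, n) = -36 + 63*n (d(M, n) = -36 + 9*(7*n) = -36 + 63*n)
d((-4/4 - 9/(-13)) + 31, y(-5)) - 257 = (-36 + 63*(-4 - 5)) - 257 = (-36 + 63*(-9)) - 257 = (-36 - 567) - 257 = -603 - 257 = -860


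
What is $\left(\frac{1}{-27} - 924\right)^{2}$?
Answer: $\frac{622452601}{729} \approx 8.5384 \cdot 10^{5}$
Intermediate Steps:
$\left(\frac{1}{-27} - 924\right)^{2} = \left(- \frac{1}{27} - 924\right)^{2} = \left(- \frac{24949}{27}\right)^{2} = \frac{622452601}{729}$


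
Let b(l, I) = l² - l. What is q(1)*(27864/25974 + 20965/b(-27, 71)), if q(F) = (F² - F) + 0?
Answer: 0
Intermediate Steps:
q(F) = F² - F
q(1)*(27864/25974 + 20965/b(-27, 71)) = (1*(-1 + 1))*(27864/25974 + 20965/((-27*(-1 - 27)))) = (1*0)*(27864*(1/25974) + 20965/((-27*(-28)))) = 0*(516/481 + 20965/756) = 0*(516/481 + 20965*(1/756)) = 0*(516/481 + 2995/108) = 0*(1496323/51948) = 0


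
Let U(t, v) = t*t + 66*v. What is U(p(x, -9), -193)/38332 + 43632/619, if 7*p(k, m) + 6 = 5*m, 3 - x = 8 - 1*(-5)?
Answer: 81567843117/1162647892 ≈ 70.157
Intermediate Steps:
x = -10 (x = 3 - (8 - 1*(-5)) = 3 - (8 + 5) = 3 - 1*13 = 3 - 13 = -10)
p(k, m) = -6/7 + 5*m/7 (p(k, m) = -6/7 + (5*m)/7 = -6/7 + 5*m/7)
U(t, v) = t² + 66*v
U(p(x, -9), -193)/38332 + 43632/619 = ((-6/7 + (5/7)*(-9))² + 66*(-193))/38332 + 43632/619 = ((-6/7 - 45/7)² - 12738)*(1/38332) + 43632*(1/619) = ((-51/7)² - 12738)*(1/38332) + 43632/619 = (2601/49 - 12738)*(1/38332) + 43632/619 = -621561/49*1/38332 + 43632/619 = -621561/1878268 + 43632/619 = 81567843117/1162647892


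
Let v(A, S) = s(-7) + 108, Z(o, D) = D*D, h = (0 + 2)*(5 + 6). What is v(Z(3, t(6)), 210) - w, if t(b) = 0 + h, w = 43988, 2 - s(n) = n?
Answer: -43871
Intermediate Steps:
s(n) = 2 - n
h = 22 (h = 2*11 = 22)
t(b) = 22 (t(b) = 0 + 22 = 22)
Z(o, D) = D²
v(A, S) = 117 (v(A, S) = (2 - 1*(-7)) + 108 = (2 + 7) + 108 = 9 + 108 = 117)
v(Z(3, t(6)), 210) - w = 117 - 1*43988 = 117 - 43988 = -43871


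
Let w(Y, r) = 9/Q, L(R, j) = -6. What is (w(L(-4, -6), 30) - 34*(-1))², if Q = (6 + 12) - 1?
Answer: 344569/289 ≈ 1192.3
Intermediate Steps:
Q = 17 (Q = 18 - 1 = 17)
w(Y, r) = 9/17
(w(L(-4, -6), 30) - 34*(-1))² = (9/17 - 34*(-1))² = (9/17 + 34)² = (587/17)² = 344569/289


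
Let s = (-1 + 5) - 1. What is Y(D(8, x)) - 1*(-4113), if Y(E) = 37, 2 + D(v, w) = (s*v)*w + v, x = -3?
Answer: 4150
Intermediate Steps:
s = 3 (s = 4 - 1 = 3)
D(v, w) = -2 + v + 3*v*w (D(v, w) = -2 + ((3*v)*w + v) = -2 + (3*v*w + v) = -2 + (v + 3*v*w) = -2 + v + 3*v*w)
Y(D(8, x)) - 1*(-4113) = 37 - 1*(-4113) = 37 + 4113 = 4150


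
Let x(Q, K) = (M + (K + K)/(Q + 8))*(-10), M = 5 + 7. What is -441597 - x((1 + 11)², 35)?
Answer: -16775951/38 ≈ -4.4147e+5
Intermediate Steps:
M = 12
x(Q, K) = -120 - 20*K/(8 + Q) (x(Q, K) = (12 + (K + K)/(Q + 8))*(-10) = (12 + (2*K)/(8 + Q))*(-10) = (12 + 2*K/(8 + Q))*(-10) = -120 - 20*K/(8 + Q))
-441597 - x((1 + 11)², 35) = -441597 - 20*(-48 - 1*35 - 6*(1 + 11)²)/(8 + (1 + 11)²) = -441597 - 20*(-48 - 35 - 6*12²)/(8 + 12²) = -441597 - 20*(-48 - 35 - 6*144)/(8 + 144) = -441597 - 20*(-48 - 35 - 864)/152 = -441597 - 20*(-947)/152 = -441597 - 1*(-4735/38) = -441597 + 4735/38 = -16775951/38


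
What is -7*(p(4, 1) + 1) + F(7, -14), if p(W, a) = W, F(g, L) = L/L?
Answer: -34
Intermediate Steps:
F(g, L) = 1
-7*(p(4, 1) + 1) + F(7, -14) = -7*(4 + 1) + 1 = -7*5 + 1 = -35 + 1 = -34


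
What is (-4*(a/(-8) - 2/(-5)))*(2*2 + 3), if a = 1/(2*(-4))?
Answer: -931/80 ≈ -11.637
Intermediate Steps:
a = -1/8 (a = 1/(-8) = -1/8 ≈ -0.12500)
(-4*(a/(-8) - 2/(-5)))*(2*2 + 3) = (-4*(-1/8/(-8) - 2/(-5)))*(2*2 + 3) = (-4*(-1/8*(-1/8) - 2*(-1/5)))*(4 + 3) = -4*(1/64 + 2/5)*7 = -4*133/320*7 = -133/80*7 = -931/80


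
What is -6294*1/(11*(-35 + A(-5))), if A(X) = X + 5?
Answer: 6294/385 ≈ 16.348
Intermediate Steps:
A(X) = 5 + X
-6294*1/(11*(-35 + A(-5))) = -6294*1/(11*(-35 + (5 - 5))) = -6294*1/(11*(-35 + 0)) = -6294/(11*(-35)) = -6294/(-385) = -6294*(-1/385) = 6294/385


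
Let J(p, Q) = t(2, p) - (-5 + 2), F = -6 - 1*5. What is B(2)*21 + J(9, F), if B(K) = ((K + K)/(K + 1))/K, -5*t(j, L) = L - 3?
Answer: 79/5 ≈ 15.800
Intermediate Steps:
t(j, L) = ⅗ - L/5 (t(j, L) = -(L - 3)/5 = -(-3 + L)/5 = ⅗ - L/5)
B(K) = 2/(1 + K) (B(K) = ((2*K)/(1 + K))/K = (2*K/(1 + K))/K = 2/(1 + K))
F = -11 (F = -6 - 5 = -11)
J(p, Q) = 18/5 - p/5 (J(p, Q) = (⅗ - p/5) - (-5 + 2) = (⅗ - p/5) - 1*(-3) = (⅗ - p/5) + 3 = 18/5 - p/5)
B(2)*21 + J(9, F) = (2/(1 + 2))*21 + (18/5 - ⅕*9) = (2/3)*21 + (18/5 - 9/5) = (2*(⅓))*21 + 9/5 = (⅔)*21 + 9/5 = 14 + 9/5 = 79/5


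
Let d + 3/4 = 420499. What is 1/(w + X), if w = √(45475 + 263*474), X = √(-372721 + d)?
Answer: 2/(√191109 + 2*√170137) ≈ 0.0015846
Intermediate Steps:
d = 1681993/4 (d = -¾ + 420499 = 1681993/4 ≈ 4.2050e+5)
X = √191109/2 (X = √(-372721 + 1681993/4) = √(191109/4) = √191109/2 ≈ 218.58)
w = √170137 (w = √(45475 + 124662) = √170137 ≈ 412.48)
1/(w + X) = 1/(√170137 + √191109/2)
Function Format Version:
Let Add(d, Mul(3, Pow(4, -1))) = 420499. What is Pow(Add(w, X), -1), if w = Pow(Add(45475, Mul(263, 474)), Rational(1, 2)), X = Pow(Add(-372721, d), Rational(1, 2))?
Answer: Mul(2, Pow(Add(Pow(191109, Rational(1, 2)), Mul(2, Pow(170137, Rational(1, 2)))), -1)) ≈ 0.0015846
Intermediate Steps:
d = Rational(1681993, 4) (d = Add(Rational(-3, 4), 420499) = Rational(1681993, 4) ≈ 4.2050e+5)
X = Mul(Rational(1, 2), Pow(191109, Rational(1, 2))) (X = Pow(Add(-372721, Rational(1681993, 4)), Rational(1, 2)) = Pow(Rational(191109, 4), Rational(1, 2)) = Mul(Rational(1, 2), Pow(191109, Rational(1, 2))) ≈ 218.58)
w = Pow(170137, Rational(1, 2)) (w = Pow(Add(45475, 124662), Rational(1, 2)) = Pow(170137, Rational(1, 2)) ≈ 412.48)
Pow(Add(w, X), -1) = Pow(Add(Pow(170137, Rational(1, 2)), Mul(Rational(1, 2), Pow(191109, Rational(1, 2)))), -1)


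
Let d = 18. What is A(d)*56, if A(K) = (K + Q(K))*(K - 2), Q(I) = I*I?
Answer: 306432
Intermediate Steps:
Q(I) = I²
A(K) = (-2 + K)*(K + K²) (A(K) = (K + K²)*(K - 2) = (K + K²)*(-2 + K) = (-2 + K)*(K + K²))
A(d)*56 = (18*(-2 + 18² - 1*18))*56 = (18*(-2 + 324 - 18))*56 = (18*304)*56 = 5472*56 = 306432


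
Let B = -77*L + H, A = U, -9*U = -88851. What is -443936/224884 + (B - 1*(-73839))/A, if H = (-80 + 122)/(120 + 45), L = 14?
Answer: 44925591737/8325486785 ≈ 5.3961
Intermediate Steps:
U = 29617/3 (U = -⅑*(-88851) = 29617/3 ≈ 9872.3)
A = 29617/3 ≈ 9872.3
H = 14/55 (H = 42/165 = 42*(1/165) = 14/55 ≈ 0.25455)
B = -59276/55 (B = -77*14 + 14/55 = -1078 + 14/55 = -59276/55 ≈ -1077.7)
-443936/224884 + (B - 1*(-73839))/A = -443936/224884 + (-59276/55 - 1*(-73839))/(29617/3) = -443936*1/224884 + (-59276/55 + 73839)*(3/29617) = -110984/56221 + (4001869/55)*(3/29617) = -110984/56221 + 12005607/1628935 = 44925591737/8325486785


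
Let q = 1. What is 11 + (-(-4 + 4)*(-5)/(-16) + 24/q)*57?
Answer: 1379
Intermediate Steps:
11 + (-(-4 + 4)*(-5)/(-16) + 24/q)*57 = 11 + (-(-4 + 4)*(-5)/(-16) + 24/1)*57 = 11 + (-0*(-5)*(-1/16) + 24*1)*57 = 11 + (-1*0*(-1/16) + 24)*57 = 11 + (0*(-1/16) + 24)*57 = 11 + (0 + 24)*57 = 11 + 24*57 = 11 + 1368 = 1379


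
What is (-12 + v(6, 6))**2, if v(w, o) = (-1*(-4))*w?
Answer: 144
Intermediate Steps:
v(w, o) = 4*w
(-12 + v(6, 6))**2 = (-12 + 4*6)**2 = (-12 + 24)**2 = 12**2 = 144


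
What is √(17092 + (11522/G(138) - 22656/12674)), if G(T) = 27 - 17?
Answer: √18314273370345/31685 ≈ 135.06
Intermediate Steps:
G(T) = 10
√(17092 + (11522/G(138) - 22656/12674)) = √(17092 + (11522/10 - 22656/12674)) = √(17092 + (11522*(⅒) - 22656*1/12674)) = √(17092 + (5761/5 - 11328/6337)) = √(17092 + 36450817/31685) = √(578010837/31685) = √18314273370345/31685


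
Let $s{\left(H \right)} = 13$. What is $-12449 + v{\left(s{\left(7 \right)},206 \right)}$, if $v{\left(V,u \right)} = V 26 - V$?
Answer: $-12124$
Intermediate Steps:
$v{\left(V,u \right)} = 25 V$ ($v{\left(V,u \right)} = 26 V - V = 25 V$)
$-12449 + v{\left(s{\left(7 \right)},206 \right)} = -12449 + 25 \cdot 13 = -12449 + 325 = -12124$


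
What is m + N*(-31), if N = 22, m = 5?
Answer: -677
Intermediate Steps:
m + N*(-31) = 5 + 22*(-31) = 5 - 682 = -677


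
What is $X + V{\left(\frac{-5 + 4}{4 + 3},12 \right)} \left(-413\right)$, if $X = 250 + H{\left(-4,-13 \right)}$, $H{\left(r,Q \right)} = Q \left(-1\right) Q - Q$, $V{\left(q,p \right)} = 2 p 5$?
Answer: $-49466$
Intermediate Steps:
$V{\left(q,p \right)} = 10 p$
$H{\left(r,Q \right)} = - Q - Q^{2}$ ($H{\left(r,Q \right)} = - Q Q - Q = - Q^{2} - Q = - Q - Q^{2}$)
$X = 94$ ($X = 250 - - 13 \left(1 - 13\right) = 250 - \left(-13\right) \left(-12\right) = 250 - 156 = 94$)
$X + V{\left(\frac{-5 + 4}{4 + 3},12 \right)} \left(-413\right) = 94 + 10 \cdot 12 \left(-413\right) = 94 + 120 \left(-413\right) = 94 - 49560 = -49466$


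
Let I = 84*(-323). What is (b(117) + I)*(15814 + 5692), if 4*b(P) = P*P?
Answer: -1019803767/2 ≈ -5.0990e+8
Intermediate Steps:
b(P) = P²/4 (b(P) = (P*P)/4 = P²/4)
I = -27132
(b(117) + I)*(15814 + 5692) = ((¼)*117² - 27132)*(15814 + 5692) = ((¼)*13689 - 27132)*21506 = (13689/4 - 27132)*21506 = -94839/4*21506 = -1019803767/2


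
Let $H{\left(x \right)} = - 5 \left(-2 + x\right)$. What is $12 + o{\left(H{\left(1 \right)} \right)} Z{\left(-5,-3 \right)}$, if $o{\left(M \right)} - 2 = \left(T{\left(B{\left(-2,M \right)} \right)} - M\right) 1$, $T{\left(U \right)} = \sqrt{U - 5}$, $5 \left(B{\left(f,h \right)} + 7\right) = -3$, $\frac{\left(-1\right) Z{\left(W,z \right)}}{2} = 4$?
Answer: $36 - \frac{24 i \sqrt{35}}{5} \approx 36.0 - 28.397 i$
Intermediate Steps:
$Z{\left(W,z \right)} = -8$ ($Z{\left(W,z \right)} = \left(-2\right) 4 = -8$)
$B{\left(f,h \right)} = - \frac{38}{5}$ ($B{\left(f,h \right)} = -7 + \frac{1}{5} \left(-3\right) = -7 - \frac{3}{5} = - \frac{38}{5}$)
$H{\left(x \right)} = 10 - 5 x$
$T{\left(U \right)} = \sqrt{-5 + U}$
$o{\left(M \right)} = 2 - M + \frac{3 i \sqrt{35}}{5}$ ($o{\left(M \right)} = 2 + \left(\sqrt{-5 - \frac{38}{5}} - M\right) 1 = 2 + \left(\sqrt{- \frac{63}{5}} - M\right) 1 = 2 + \left(\frac{3 i \sqrt{35}}{5} - M\right) 1 = 2 + \left(- M + \frac{3 i \sqrt{35}}{5}\right) 1 = 2 - \left(M - \frac{3 i \sqrt{35}}{5}\right) = 2 - M + \frac{3 i \sqrt{35}}{5}$)
$12 + o{\left(H{\left(1 \right)} \right)} Z{\left(-5,-3 \right)} = 12 + \left(2 - \left(10 - 5\right) + \frac{3 i \sqrt{35}}{5}\right) \left(-8\right) = 12 + \left(2 - 5 + \frac{3 i \sqrt{35}}{5}\right) \left(-8\right) = 12 + \left(-3 + \frac{3 i \sqrt{35}}{5}\right) \left(-8\right) = 12 + \left(24 - \frac{24 i \sqrt{35}}{5}\right) = 36 - \frac{24 i \sqrt{35}}{5}$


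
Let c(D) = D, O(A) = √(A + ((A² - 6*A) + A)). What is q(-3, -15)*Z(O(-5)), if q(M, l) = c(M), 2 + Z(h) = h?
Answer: 6 - 9*√5 ≈ -14.125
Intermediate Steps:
O(A) = √(A² - 4*A) (O(A) = √(A + (A² - 5*A)) = √(A² - 4*A))
Z(h) = -2 + h
q(M, l) = M
q(-3, -15)*Z(O(-5)) = -3*(-2 + √(-5*(-4 - 5))) = -3*(-2 + √(-5*(-9))) = -3*(-2 + √45) = -3*(-2 + 3*√5) = 6 - 9*√5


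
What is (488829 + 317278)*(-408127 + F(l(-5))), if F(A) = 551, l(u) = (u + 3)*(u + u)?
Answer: -328549866632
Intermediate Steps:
l(u) = 2*u*(3 + u) (l(u) = (3 + u)*(2*u) = 2*u*(3 + u))
(488829 + 317278)*(-408127 + F(l(-5))) = (488829 + 317278)*(-408127 + 551) = 806107*(-407576) = -328549866632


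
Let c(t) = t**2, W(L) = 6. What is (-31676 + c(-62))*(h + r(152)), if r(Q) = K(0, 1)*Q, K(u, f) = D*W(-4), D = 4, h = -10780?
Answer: 198497824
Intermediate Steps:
K(u, f) = 24 (K(u, f) = 4*6 = 24)
r(Q) = 24*Q
(-31676 + c(-62))*(h + r(152)) = (-31676 + (-62)**2)*(-10780 + 24*152) = (-31676 + 3844)*(-10780 + 3648) = -27832*(-7132) = 198497824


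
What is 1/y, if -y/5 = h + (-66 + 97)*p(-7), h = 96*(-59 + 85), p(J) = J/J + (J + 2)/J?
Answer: -7/89220 ≈ -7.8458e-5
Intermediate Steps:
p(J) = 1 + (2 + J)/J
h = 2496 (h = 96*26 = 2496)
y = -89220/7 (y = -5*(2496 + (-66 + 97)*(2 + 2/(-7))) = -5*(2496 + 31*(2 + 2*(-1/7))) = -5*(2496 + 31*(2 - 2/7)) = -5*(2496 + 31*(12/7)) = -5*(2496 + 372/7) = -5*17844/7 = -89220/7 ≈ -12746.)
1/y = 1/(-89220/7) = -7/89220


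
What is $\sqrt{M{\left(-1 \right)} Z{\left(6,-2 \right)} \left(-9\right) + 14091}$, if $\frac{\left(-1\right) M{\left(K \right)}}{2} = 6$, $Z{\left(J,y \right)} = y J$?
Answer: $\sqrt{12795} \approx 113.11$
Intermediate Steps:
$Z{\left(J,y \right)} = J y$
$M{\left(K \right)} = -12$ ($M{\left(K \right)} = \left(-2\right) 6 = -12$)
$\sqrt{M{\left(-1 \right)} Z{\left(6,-2 \right)} \left(-9\right) + 14091} = \sqrt{- 12 \cdot 6 \left(-2\right) \left(-9\right) + 14091} = \sqrt{\left(-12\right) \left(-12\right) \left(-9\right) + 14091} = \sqrt{144 \left(-9\right) + 14091} = \sqrt{-1296 + 14091} = \sqrt{12795}$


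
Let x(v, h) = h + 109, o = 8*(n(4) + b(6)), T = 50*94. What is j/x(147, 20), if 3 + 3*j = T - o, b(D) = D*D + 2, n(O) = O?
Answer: 4361/387 ≈ 11.269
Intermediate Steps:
T = 4700
b(D) = 2 + D² (b(D) = D² + 2 = 2 + D²)
o = 336 (o = 8*(4 + (2 + 6²)) = 8*(4 + (2 + 36)) = 8*(4 + 38) = 8*42 = 336)
x(v, h) = 109 + h
j = 4361/3 (j = -1 + (4700 - 1*336)/3 = -1 + (4700 - 336)/3 = -1 + (⅓)*4364 = -1 + 4364/3 = 4361/3 ≈ 1453.7)
j/x(147, 20) = 4361/(3*(109 + 20)) = (4361/3)/129 = (4361/3)*(1/129) = 4361/387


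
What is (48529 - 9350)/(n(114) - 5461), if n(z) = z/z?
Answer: -5597/780 ≈ -7.1756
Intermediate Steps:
n(z) = 1
(48529 - 9350)/(n(114) - 5461) = (48529 - 9350)/(1 - 5461) = 39179/(-5460) = 39179*(-1/5460) = -5597/780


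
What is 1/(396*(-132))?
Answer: -1/52272 ≈ -1.9131e-5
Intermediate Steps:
1/(396*(-132)) = 1/(-52272) = -1/52272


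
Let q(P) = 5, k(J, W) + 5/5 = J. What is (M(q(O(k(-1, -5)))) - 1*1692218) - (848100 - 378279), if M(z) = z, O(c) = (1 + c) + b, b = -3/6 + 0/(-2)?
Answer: -2162034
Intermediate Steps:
k(J, W) = -1 + J
b = -1/2 (b = -3*1/6 + 0*(-1/2) = -1/2 + 0 = -1/2 ≈ -0.50000)
O(c) = 1/2 + c (O(c) = (1 + c) - 1/2 = 1/2 + c)
(M(q(O(k(-1, -5)))) - 1*1692218) - (848100 - 378279) = (5 - 1*1692218) - (848100 - 378279) = (5 - 1692218) - 1*469821 = -1692213 - 469821 = -2162034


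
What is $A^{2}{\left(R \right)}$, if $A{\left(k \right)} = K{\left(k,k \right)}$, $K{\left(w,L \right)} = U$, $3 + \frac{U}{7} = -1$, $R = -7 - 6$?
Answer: $784$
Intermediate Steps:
$R = -13$ ($R = -7 - 6 = -13$)
$U = -28$ ($U = -21 + 7 \left(-1\right) = -21 - 7 = -28$)
$K{\left(w,L \right)} = -28$
$A{\left(k \right)} = -28$
$A^{2}{\left(R \right)} = \left(-28\right)^{2} = 784$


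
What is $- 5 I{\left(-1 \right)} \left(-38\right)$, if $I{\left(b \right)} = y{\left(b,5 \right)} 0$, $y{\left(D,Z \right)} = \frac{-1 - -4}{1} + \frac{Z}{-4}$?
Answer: $0$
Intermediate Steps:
$y{\left(D,Z \right)} = 3 - \frac{Z}{4}$ ($y{\left(D,Z \right)} = \left(-1 + 4\right) 1 + Z \left(- \frac{1}{4}\right) = 3 \cdot 1 - \frac{Z}{4} = 3 - \frac{Z}{4}$)
$I{\left(b \right)} = 0$ ($I{\left(b \right)} = \left(3 - \frac{5}{4}\right) 0 = \frac{7}{4} \cdot 0 = 0$)
$- 5 I{\left(-1 \right)} \left(-38\right) = \left(-5\right) 0 \left(-38\right) = 0 \left(-38\right) = 0$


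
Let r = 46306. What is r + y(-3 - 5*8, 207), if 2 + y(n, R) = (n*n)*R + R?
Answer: 429254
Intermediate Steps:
y(n, R) = -2 + R + R*n**2 (y(n, R) = -2 + ((n*n)*R + R) = -2 + (n**2*R + R) = -2 + (R*n**2 + R) = -2 + (R + R*n**2) = -2 + R + R*n**2)
r + y(-3 - 5*8, 207) = 46306 + (-2 + 207 + 207*(-3 - 5*8)**2) = 46306 + (-2 + 207 + 207*(-3 - 40)**2) = 46306 + (-2 + 207 + 207*(-43)**2) = 46306 + (-2 + 207 + 207*1849) = 46306 + (-2 + 207 + 382743) = 46306 + 382948 = 429254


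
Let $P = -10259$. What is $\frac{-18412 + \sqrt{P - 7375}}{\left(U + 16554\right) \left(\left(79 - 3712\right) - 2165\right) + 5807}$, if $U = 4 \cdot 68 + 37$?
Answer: $\frac{18412}{97765867} - \frac{i \sqrt{17634}}{97765867} \approx 0.00018833 - 1.3583 \cdot 10^{-6} i$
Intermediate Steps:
$U = 309$ ($U = 272 + 37 = 309$)
$\frac{-18412 + \sqrt{P - 7375}}{\left(U + 16554\right) \left(\left(79 - 3712\right) - 2165\right) + 5807} = \frac{-18412 + \sqrt{-10259 - 7375}}{\left(309 + 16554\right) \left(\left(79 - 3712\right) - 2165\right) + 5807} = \frac{-18412 + \sqrt{-17634}}{16863 \left(\left(79 - 3712\right) - 2165\right) + 5807} = \frac{-18412 + i \sqrt{17634}}{16863 \left(-3633 - 2165\right) + 5807} = \frac{-18412 + i \sqrt{17634}}{16863 \left(-5798\right) + 5807} = \frac{-18412 + i \sqrt{17634}}{-97771674 + 5807} = \frac{-18412 + i \sqrt{17634}}{-97765867} = \left(-18412 + i \sqrt{17634}\right) \left(- \frac{1}{97765867}\right) = \frac{18412}{97765867} - \frac{i \sqrt{17634}}{97765867}$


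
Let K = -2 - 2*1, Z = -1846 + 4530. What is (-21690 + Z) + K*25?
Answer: -19106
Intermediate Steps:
Z = 2684
K = -4 (K = -2 - 2 = -4)
(-21690 + Z) + K*25 = (-21690 + 2684) - 4*25 = -19006 - 100 = -19106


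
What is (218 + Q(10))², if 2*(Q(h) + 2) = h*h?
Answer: 70756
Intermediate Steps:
Q(h) = -2 + h²/2 (Q(h) = -2 + (h*h)/2 = -2 + h²/2)
(218 + Q(10))² = (218 + (-2 + (½)*10²))² = (218 + (-2 + (½)*100))² = (218 + (-2 + 50))² = (218 + 48)² = 266² = 70756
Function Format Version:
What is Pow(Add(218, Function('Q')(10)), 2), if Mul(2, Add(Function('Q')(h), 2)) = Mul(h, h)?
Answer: 70756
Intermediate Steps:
Function('Q')(h) = Add(-2, Mul(Rational(1, 2), Pow(h, 2))) (Function('Q')(h) = Add(-2, Mul(Rational(1, 2), Mul(h, h))) = Add(-2, Mul(Rational(1, 2), Pow(h, 2))))
Pow(Add(218, Function('Q')(10)), 2) = Pow(Add(218, Add(-2, Mul(Rational(1, 2), Pow(10, 2)))), 2) = Pow(Add(218, Add(-2, Mul(Rational(1, 2), 100))), 2) = Pow(Add(218, Add(-2, 50)), 2) = Pow(Add(218, 48), 2) = Pow(266, 2) = 70756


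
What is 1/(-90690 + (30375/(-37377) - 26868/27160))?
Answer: -28198870/2557406332251 ≈ -1.1026e-5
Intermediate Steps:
1/(-90690 + (30375/(-37377) - 26868/27160)) = 1/(-90690 + (30375*(-1/37377) - 26868*1/27160)) = 1/(-90690 + (-3375/4153 - 6717/6790)) = 1/(-90690 - 50811951/28198870) = 1/(-2557406332251/28198870) = -28198870/2557406332251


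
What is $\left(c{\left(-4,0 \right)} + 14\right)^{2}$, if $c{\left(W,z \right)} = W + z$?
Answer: $100$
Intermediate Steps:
$\left(c{\left(-4,0 \right)} + 14\right)^{2} = \left(\left(-4 + 0\right) + 14\right)^{2} = \left(-4 + 14\right)^{2} = 10^{2} = 100$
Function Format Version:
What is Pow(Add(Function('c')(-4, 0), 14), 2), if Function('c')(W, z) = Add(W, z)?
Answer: 100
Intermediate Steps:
Pow(Add(Function('c')(-4, 0), 14), 2) = Pow(Add(Add(-4, 0), 14), 2) = Pow(Add(-4, 14), 2) = Pow(10, 2) = 100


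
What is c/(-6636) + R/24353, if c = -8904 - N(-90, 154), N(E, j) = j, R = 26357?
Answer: 28249609/11543322 ≈ 2.4473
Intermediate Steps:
c = -9058 (c = -8904 - 1*154 = -8904 - 154 = -9058)
c/(-6636) + R/24353 = -9058/(-6636) + 26357/24353 = -9058*(-1/6636) + 26357*(1/24353) = 647/474 + 26357/24353 = 28249609/11543322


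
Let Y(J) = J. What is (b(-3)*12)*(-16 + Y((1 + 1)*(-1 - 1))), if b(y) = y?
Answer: 720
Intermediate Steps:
(b(-3)*12)*(-16 + Y((1 + 1)*(-1 - 1))) = (-3*12)*(-16 + (1 + 1)*(-1 - 1)) = -36*(-16 + 2*(-2)) = -36*(-16 - 4) = -36*(-20) = 720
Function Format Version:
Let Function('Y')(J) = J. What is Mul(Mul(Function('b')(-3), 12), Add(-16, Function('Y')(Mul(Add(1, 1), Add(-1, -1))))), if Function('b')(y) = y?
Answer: 720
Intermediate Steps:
Mul(Mul(Function('b')(-3), 12), Add(-16, Function('Y')(Mul(Add(1, 1), Add(-1, -1))))) = Mul(Mul(-3, 12), Add(-16, Mul(Add(1, 1), Add(-1, -1)))) = Mul(-36, Add(-16, Mul(2, -2))) = Mul(-36, Add(-16, -4)) = Mul(-36, -20) = 720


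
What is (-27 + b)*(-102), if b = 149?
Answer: -12444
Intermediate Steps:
(-27 + b)*(-102) = (-27 + 149)*(-102) = 122*(-102) = -12444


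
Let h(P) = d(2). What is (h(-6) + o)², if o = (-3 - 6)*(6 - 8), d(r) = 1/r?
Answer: 1369/4 ≈ 342.25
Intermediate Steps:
h(P) = ½ (h(P) = 1/2 = ½)
o = 18 (o = -9*(-2) = 18)
(h(-6) + o)² = (½ + 18)² = (37/2)² = 1369/4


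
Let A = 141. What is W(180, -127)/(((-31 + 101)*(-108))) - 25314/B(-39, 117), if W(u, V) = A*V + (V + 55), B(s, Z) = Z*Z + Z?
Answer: 1052671/1932840 ≈ 0.54462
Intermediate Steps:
B(s, Z) = Z + Z² (B(s, Z) = Z² + Z = Z + Z²)
W(u, V) = 55 + 142*V (W(u, V) = 141*V + (V + 55) = 141*V + (55 + V) = 55 + 142*V)
W(180, -127)/(((-31 + 101)*(-108))) - 25314/B(-39, 117) = (55 + 142*(-127))/(((-31 + 101)*(-108))) - 25314*1/(117*(1 + 117)) = (55 - 18034)/((70*(-108))) - 25314/(117*118) = -17979/(-7560) - 25314/13806 = -17979*(-1/7560) - 25314*1/13806 = 5993/2520 - 4219/2301 = 1052671/1932840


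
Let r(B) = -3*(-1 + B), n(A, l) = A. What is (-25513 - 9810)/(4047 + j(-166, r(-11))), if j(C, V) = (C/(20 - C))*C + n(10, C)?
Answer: -3285039/391079 ≈ -8.3999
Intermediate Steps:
r(B) = 3 - 3*B
j(C, V) = 10 + C²/(20 - C) (j(C, V) = (C/(20 - C))*C + 10 = C²/(20 - C) + 10 = 10 + C²/(20 - C))
(-25513 - 9810)/(4047 + j(-166, r(-11))) = (-25513 - 9810)/(4047 + (-200 - 1*(-166)² + 10*(-166))/(-20 - 166)) = -35323/(4047 + (-200 - 1*27556 - 1660)/(-186)) = -35323/(4047 - (-200 - 27556 - 1660)/186) = -35323/(4047 - 1/186*(-29416)) = -35323/(4047 + 14708/93) = -35323/391079/93 = -35323*93/391079 = -3285039/391079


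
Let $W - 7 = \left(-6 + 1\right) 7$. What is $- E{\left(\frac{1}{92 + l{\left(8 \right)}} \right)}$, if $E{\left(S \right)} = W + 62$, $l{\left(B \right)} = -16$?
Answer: $-34$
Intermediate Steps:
$W = -28$ ($W = 7 + \left(-6 + 1\right) 7 = 7 - 35 = -28$)
$E{\left(S \right)} = 34$ ($E{\left(S \right)} = -28 + 62 = 34$)
$- E{\left(\frac{1}{92 + l{\left(8 \right)}} \right)} = \left(-1\right) 34 = -34$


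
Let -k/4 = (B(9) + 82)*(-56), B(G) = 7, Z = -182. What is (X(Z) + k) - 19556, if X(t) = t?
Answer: 198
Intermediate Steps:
k = 19936 (k = -4*(7 + 82)*(-56) = -356*(-56) = -4*(-4984) = 19936)
(X(Z) + k) - 19556 = (-182 + 19936) - 19556 = 19754 - 19556 = 198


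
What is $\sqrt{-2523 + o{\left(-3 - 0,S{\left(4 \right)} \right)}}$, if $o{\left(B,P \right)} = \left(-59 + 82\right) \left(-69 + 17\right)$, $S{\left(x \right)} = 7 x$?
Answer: $i \sqrt{3719} \approx 60.984 i$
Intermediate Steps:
$o{\left(B,P \right)} = -1196$ ($o{\left(B,P \right)} = 23 \left(-52\right) = -1196$)
$\sqrt{-2523 + o{\left(-3 - 0,S{\left(4 \right)} \right)}} = \sqrt{-2523 - 1196} = \sqrt{-3719} = i \sqrt{3719}$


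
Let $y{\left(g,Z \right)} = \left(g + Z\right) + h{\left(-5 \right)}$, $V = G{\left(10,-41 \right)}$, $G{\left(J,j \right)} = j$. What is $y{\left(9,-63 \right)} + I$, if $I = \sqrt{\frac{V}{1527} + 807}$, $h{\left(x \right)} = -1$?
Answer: $-55 + \frac{2 \sqrt{470410674}}{1527} \approx -26.593$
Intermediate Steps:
$V = -41$
$y{\left(g,Z \right)} = -1 + Z + g$ ($y{\left(g,Z \right)} = \left(g + Z\right) - 1 = \left(Z + g\right) - 1 = -1 + Z + g$)
$I = \frac{2 \sqrt{470410674}}{1527}$ ($I = \sqrt{- \frac{41}{1527} + 807} = \sqrt{\frac{1232248}{1527}} = \frac{2 \sqrt{470410674}}{1527} \approx 28.407$)
$y{\left(9,-63 \right)} + I = \left(-1 - 63 + 9\right) + \frac{2 \sqrt{470410674}}{1527} = -55 + \frac{2 \sqrt{470410674}}{1527}$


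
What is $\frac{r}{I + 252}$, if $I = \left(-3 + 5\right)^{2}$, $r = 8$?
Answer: $\frac{1}{32} \approx 0.03125$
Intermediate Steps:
$I = 4$ ($I = 2^{2} = 4$)
$\frac{r}{I + 252} = \frac{8}{4 + 252} = \frac{8}{256} = 8 \cdot \frac{1}{256} = \frac{1}{32}$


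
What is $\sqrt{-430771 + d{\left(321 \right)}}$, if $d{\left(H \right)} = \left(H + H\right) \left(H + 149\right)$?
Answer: $i \sqrt{129031} \approx 359.21 i$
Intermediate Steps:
$d{\left(H \right)} = 2 H \left(149 + H\right)$
$\sqrt{-430771 + d{\left(321 \right)}} = \sqrt{-430771 + 2 \cdot 321 \left(149 + 321\right)} = \sqrt{-430771 + 2 \cdot 321 \cdot 470} = \sqrt{-430771 + 301740} = \sqrt{-129031} = i \sqrt{129031}$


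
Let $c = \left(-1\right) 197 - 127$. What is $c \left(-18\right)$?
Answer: $5832$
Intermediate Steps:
$c = -324$ ($c = -197 - 127 = -324$)
$c \left(-18\right) = \left(-324\right) \left(-18\right) = 5832$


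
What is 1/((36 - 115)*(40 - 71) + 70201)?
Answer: 1/72650 ≈ 1.3765e-5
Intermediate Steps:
1/((36 - 115)*(40 - 71) + 70201) = 1/(-79*(-31) + 70201) = 1/(2449 + 70201) = 1/72650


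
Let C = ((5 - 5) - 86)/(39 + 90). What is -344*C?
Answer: 688/3 ≈ 229.33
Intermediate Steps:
C = -⅔ (C = (0 - 86)/129 = -86*1/129 = -⅔ ≈ -0.66667)
-344*C = -344*(-⅔) = 688/3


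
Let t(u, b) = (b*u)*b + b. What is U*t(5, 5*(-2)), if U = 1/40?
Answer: 49/4 ≈ 12.250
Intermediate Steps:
U = 1/40 ≈ 0.025000
t(u, b) = b + u*b**2 (t(u, b) = u*b**2 + b = b + u*b**2)
U*t(5, 5*(-2)) = ((5*(-2))*(1 + (5*(-2))*5))/40 = (-10*(1 - 10*5))/40 = (-10*(1 - 50))/40 = (-10*(-49))/40 = (1/40)*490 = 49/4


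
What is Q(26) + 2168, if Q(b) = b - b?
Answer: 2168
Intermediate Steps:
Q(b) = 0
Q(26) + 2168 = 0 + 2168 = 2168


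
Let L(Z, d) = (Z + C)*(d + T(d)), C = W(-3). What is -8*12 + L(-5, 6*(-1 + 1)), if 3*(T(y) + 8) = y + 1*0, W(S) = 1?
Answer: -64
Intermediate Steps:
T(y) = -8 + y/3 (T(y) = -8 + (y + 1*0)/3 = -8 + (y + 0)/3 = -8 + y/3)
C = 1
L(Z, d) = (1 + Z)*(-8 + 4*d/3) (L(Z, d) = (Z + 1)*(d + (-8 + d/3)) = (1 + Z)*(-8 + 4*d/3))
-8*12 + L(-5, 6*(-1 + 1)) = -8*12 + (-8 - 8*(-5) + 4*(6*(-1 + 1))/3 + (4/3)*(-5)*(6*(-1 + 1))) = -96 + (-8 + 40 + 4*(6*0)/3 + (4/3)*(-5)*(6*0)) = -96 + (-8 + 40 + (4/3)*0 + (4/3)*(-5)*0) = -96 + (-8 + 40 + 0 + 0) = -96 + 32 = -64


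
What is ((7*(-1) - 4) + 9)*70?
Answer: -140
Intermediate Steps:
((7*(-1) - 4) + 9)*70 = ((-7 - 4) + 9)*70 = (-11 + 9)*70 = -2*70 = -140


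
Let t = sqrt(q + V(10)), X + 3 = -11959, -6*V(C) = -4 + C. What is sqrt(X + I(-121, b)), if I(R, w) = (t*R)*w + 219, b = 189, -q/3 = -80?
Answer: sqrt(-11743 - 22869*sqrt(239)) ≈ 604.39*I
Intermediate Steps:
q = 240 (q = -3*(-80) = 240)
V(C) = 2/3 - C/6 (V(C) = -(-4 + C)/6 = 2/3 - C/6)
X = -11962 (X = -3 - 11959 = -11962)
t = sqrt(239) (t = sqrt(240 + (2/3 - 1/6*10)) = sqrt(240 + (2/3 - 5/3)) = sqrt(240 - 1) = sqrt(239) ≈ 15.460)
I(R, w) = 219 + R*w*sqrt(239) (I(R, w) = (sqrt(239)*R)*w + 219 = (R*sqrt(239))*w + 219 = R*w*sqrt(239) + 219 = 219 + R*w*sqrt(239))
sqrt(X + I(-121, b)) = sqrt(-11962 + (219 - 121*189*sqrt(239))) = sqrt(-11962 + (219 - 22869*sqrt(239))) = sqrt(-11743 - 22869*sqrt(239))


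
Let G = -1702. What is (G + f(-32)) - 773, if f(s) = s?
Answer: -2507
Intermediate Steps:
(G + f(-32)) - 773 = (-1702 - 32) - 773 = -1734 - 773 = -2507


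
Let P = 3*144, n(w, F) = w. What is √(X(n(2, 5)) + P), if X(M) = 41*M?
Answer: √514 ≈ 22.672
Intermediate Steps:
P = 432
√(X(n(2, 5)) + P) = √(41*2 + 432) = √(82 + 432) = √514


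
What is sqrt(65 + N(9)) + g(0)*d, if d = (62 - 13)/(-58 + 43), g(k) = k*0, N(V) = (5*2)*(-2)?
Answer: 3*sqrt(5) ≈ 6.7082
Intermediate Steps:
N(V) = -20 (N(V) = 10*(-2) = -20)
g(k) = 0
d = -49/15 (d = 49/(-15) = 49*(-1/15) = -49/15 ≈ -3.2667)
sqrt(65 + N(9)) + g(0)*d = sqrt(65 - 20) + 0*(-49/15) = sqrt(45) + 0 = 3*sqrt(5) + 0 = 3*sqrt(5)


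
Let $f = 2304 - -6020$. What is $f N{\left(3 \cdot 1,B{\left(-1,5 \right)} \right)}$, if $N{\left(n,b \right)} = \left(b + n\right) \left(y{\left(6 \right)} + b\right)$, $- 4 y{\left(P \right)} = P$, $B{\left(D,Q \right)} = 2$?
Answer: $20810$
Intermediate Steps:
$y{\left(P \right)} = - \frac{P}{4}$
$N{\left(n,b \right)} = \left(- \frac{3}{2} + b\right) \left(b + n\right)$ ($N{\left(n,b \right)} = \left(b + n\right) \left(\left(- \frac{1}{4}\right) 6 + b\right) = \left(b + n\right) \left(- \frac{3}{2} + b\right) = \left(- \frac{3}{2} + b\right) \left(b + n\right)$)
$f = 8324$ ($f = 2304 + 6020 = 8324$)
$f N{\left(3 \cdot 1,B{\left(-1,5 \right)} \right)} = 8324 \left(2^{2} - 3 - \frac{3 \cdot 3 \cdot 1}{2} + 2 \cdot 3 \cdot 1\right) = 8324 \left(4 - 3 - \frac{9}{2} + 2 \cdot 3\right) = 8324 \left(4 - 3 - \frac{9}{2} + 6\right) = 8324 \cdot \frac{5}{2} = 20810$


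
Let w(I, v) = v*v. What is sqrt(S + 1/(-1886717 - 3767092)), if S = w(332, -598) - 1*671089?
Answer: I*sqrt(1113413598669035566)/1884603 ≈ 559.9*I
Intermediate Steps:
w(I, v) = v**2
S = -313485 (S = (-598)**2 - 1*671089 = 357604 - 671089 = -313485)
sqrt(S + 1/(-1886717 - 3767092)) = sqrt(-313485 + 1/(-1886717 - 3767092)) = sqrt(-313485 + 1/(-5653809)) = sqrt(-313485 - 1/5653809) = sqrt(-1772384314366/5653809) = I*sqrt(1113413598669035566)/1884603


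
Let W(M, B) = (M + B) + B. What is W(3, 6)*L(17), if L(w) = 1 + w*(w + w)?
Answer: 8685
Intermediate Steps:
W(M, B) = M + 2*B (W(M, B) = (B + M) + B = M + 2*B)
L(w) = 1 + 2*w**2 (L(w) = 1 + w*(2*w) = 1 + 2*w**2)
W(3, 6)*L(17) = (3 + 2*6)*(1 + 2*17**2) = (3 + 12)*(1 + 2*289) = 15*(1 + 578) = 15*579 = 8685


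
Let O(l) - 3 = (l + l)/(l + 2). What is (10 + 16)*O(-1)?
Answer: 26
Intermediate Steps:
O(l) = 3 + 2*l/(2 + l) (O(l) = 3 + (l + l)/(l + 2) = 3 + (2*l)/(2 + l) = 3 + 2*l/(2 + l))
(10 + 16)*O(-1) = (10 + 16)*((6 + 5*(-1))/(2 - 1)) = 26*((6 - 5)/1) = 26*(1*1) = 26*1 = 26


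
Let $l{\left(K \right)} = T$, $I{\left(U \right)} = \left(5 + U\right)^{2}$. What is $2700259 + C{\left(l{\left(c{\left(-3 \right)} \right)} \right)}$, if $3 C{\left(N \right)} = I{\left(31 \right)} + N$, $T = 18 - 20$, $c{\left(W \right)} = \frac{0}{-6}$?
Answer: $\frac{8102071}{3} \approx 2.7007 \cdot 10^{6}$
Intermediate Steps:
$c{\left(W \right)} = 0$ ($c{\left(W \right)} = 0 \left(- \frac{1}{6}\right) = 0$)
$T = -2$ ($T = 18 - 20 = -2$)
$l{\left(K \right)} = -2$
$C{\left(N \right)} = 432 + \frac{N}{3}$ ($C{\left(N \right)} = \frac{\left(5 + 31\right)^{2} + N}{3} = \frac{36^{2} + N}{3} = \frac{1296 + N}{3} = 432 + \frac{N}{3}$)
$2700259 + C{\left(l{\left(c{\left(-3 \right)} \right)} \right)} = 2700259 + \left(432 + \frac{1}{3} \left(-2\right)\right) = 2700259 + \left(432 - \frac{2}{3}\right) = 2700259 + \frac{1294}{3} = \frac{8102071}{3}$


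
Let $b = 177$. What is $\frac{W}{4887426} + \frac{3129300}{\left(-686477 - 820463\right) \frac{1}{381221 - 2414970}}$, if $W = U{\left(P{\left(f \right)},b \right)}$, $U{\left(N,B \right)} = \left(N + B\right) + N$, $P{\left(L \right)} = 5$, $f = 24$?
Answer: $\frac{1555230453414768299}{368252886822} \approx 4.2233 \cdot 10^{6}$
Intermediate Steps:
$U{\left(N,B \right)} = B + 2 N$ ($U{\left(N,B \right)} = \left(B + N\right) + N = B + 2 N$)
$W = 187$ ($W = 177 + 2 \cdot 5 = 177 + 10 = 187$)
$\frac{W}{4887426} + \frac{3129300}{\left(-686477 - 820463\right) \frac{1}{381221 - 2414970}} = \frac{187}{4887426} + \frac{3129300}{\left(-686477 - 820463\right) \frac{1}{381221 - 2414970}} = 187 \cdot \frac{1}{4887426} + \frac{3129300}{\left(-1506940\right) \frac{1}{-2033749}} = \frac{187}{4887426} + \frac{3129300}{\left(-1506940\right) \left(- \frac{1}{2033749}\right)} = \frac{187}{4887426} + \frac{3129300}{\frac{1506940}{2033749}} = \frac{187}{4887426} + 3129300 \cdot \frac{2033749}{1506940} = \frac{187}{4887426} + \frac{318210537285}{75347} = \frac{1555230453414768299}{368252886822}$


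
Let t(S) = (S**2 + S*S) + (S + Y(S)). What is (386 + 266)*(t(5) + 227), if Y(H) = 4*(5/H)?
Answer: 186472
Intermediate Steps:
Y(H) = 20/H
t(S) = S + 2*S**2 + 20/S (t(S) = (S**2 + S*S) + (S + 20/S) = (S**2 + S**2) + (S + 20/S) = 2*S**2 + (S + 20/S) = S + 2*S**2 + 20/S)
(386 + 266)*(t(5) + 227) = (386 + 266)*((5 + 2*5**2 + 20/5) + 227) = 652*((5 + 2*25 + 20*(1/5)) + 227) = 652*((5 + 50 + 4) + 227) = 652*(59 + 227) = 652*286 = 186472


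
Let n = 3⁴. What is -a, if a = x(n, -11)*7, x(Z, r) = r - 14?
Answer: 175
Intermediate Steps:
n = 81
x(Z, r) = -14 + r
a = -175 (a = (-14 - 11)*7 = -25*7 = -175)
-a = -1*(-175) = 175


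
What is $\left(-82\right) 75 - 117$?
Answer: $-6267$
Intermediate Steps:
$\left(-82\right) 75 - 117 = -6150 - 117 = -6267$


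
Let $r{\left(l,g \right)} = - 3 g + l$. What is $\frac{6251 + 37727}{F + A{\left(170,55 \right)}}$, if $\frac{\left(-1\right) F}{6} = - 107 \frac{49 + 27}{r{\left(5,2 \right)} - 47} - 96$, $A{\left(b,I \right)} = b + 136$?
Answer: $- \frac{87956}{269} \approx -326.97$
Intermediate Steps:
$r{\left(l,g \right)} = l - 3 g$
$A{\left(b,I \right)} = 136 + b$
$F = - \frac{881}{2}$ ($F = - 6 \left(- 107 \frac{49 + 27}{\left(5 - 6\right) - 47} - 96\right) = - 6 \left(- 107 \frac{76}{\left(5 - 6\right) - 47} - 96\right) = - 6 \left(- 107 \frac{76}{-1 - 47} - 96\right) = - 6 \left(- 107 \frac{76}{-48} - 96\right) = - 6 \left(- 107 \cdot 76 \left(- \frac{1}{48}\right) - 96\right) = - 6 \left(\left(-107\right) \left(- \frac{19}{12}\right) - 96\right) = - 6 \left(\frac{2033}{12} - 96\right) = \left(-6\right) \frac{881}{12} = - \frac{881}{2} \approx -440.5$)
$\frac{6251 + 37727}{F + A{\left(170,55 \right)}} = \frac{6251 + 37727}{- \frac{881}{2} + \left(136 + 170\right)} = \frac{43978}{- \frac{881}{2} + 306} = \frac{43978}{- \frac{269}{2}} = 43978 \left(- \frac{2}{269}\right) = - \frac{87956}{269}$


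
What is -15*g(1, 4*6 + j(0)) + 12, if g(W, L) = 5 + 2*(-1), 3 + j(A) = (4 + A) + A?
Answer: -33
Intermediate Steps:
j(A) = 1 + 2*A (j(A) = -3 + ((4 + A) + A) = -3 + (4 + 2*A) = 1 + 2*A)
g(W, L) = 3 (g(W, L) = 5 - 2 = 3)
-15*g(1, 4*6 + j(0)) + 12 = -15*3 + 12 = -45 + 12 = -33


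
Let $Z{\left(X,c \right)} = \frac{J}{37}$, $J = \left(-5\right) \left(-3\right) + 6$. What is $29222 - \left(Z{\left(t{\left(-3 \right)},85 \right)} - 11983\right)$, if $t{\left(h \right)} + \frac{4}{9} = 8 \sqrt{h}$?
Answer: $\frac{1524564}{37} \approx 41204.0$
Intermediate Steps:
$J = 21$ ($J = 15 + 6 = 21$)
$t{\left(h \right)} = - \frac{4}{9} + 8 \sqrt{h}$
$Z{\left(X,c \right)} = \frac{21}{37}$
$29222 - \left(Z{\left(t{\left(-3 \right)},85 \right)} - 11983\right) = 29222 - \left(\frac{21}{37} - 11983\right) = 29222 - - \frac{443350}{37} = 29222 + \frac{443350}{37} = \frac{1524564}{37}$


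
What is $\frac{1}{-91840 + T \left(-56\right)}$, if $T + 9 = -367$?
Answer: $- \frac{1}{70784} \approx -1.4127 \cdot 10^{-5}$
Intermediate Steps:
$T = -376$ ($T = -9 - 367 = -376$)
$\frac{1}{-91840 + T \left(-56\right)} = \frac{1}{-91840 - -21056} = \frac{1}{-91840 + 21056} = \frac{1}{-70784} = - \frac{1}{70784}$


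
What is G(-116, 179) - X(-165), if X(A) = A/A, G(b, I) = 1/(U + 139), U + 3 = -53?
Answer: -82/83 ≈ -0.98795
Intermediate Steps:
U = -56 (U = -3 - 53 = -56)
G(b, I) = 1/83 (G(b, I) = 1/(-56 + 139) = 1/83)
X(A) = 1
G(-116, 179) - X(-165) = 1/83 - 1*1 = 1/83 - 1 = -82/83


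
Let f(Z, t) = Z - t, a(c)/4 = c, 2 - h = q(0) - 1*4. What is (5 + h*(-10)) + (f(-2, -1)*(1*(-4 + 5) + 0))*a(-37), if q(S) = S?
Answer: 93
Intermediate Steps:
h = 6 (h = 2 - (0 - 1*4) = 2 - (0 - 4) = 2 - 1*(-4) = 2 + 4 = 6)
a(c) = 4*c
(5 + h*(-10)) + (f(-2, -1)*(1*(-4 + 5) + 0))*a(-37) = (5 + 6*(-10)) + ((-2 - 1*(-1))*(1*(-4 + 5) + 0))*(4*(-37)) = (5 - 60) + ((-2 + 1)*(1*1 + 0))*(-148) = -55 - (1 + 0)*(-148) = -55 - 1*1*(-148) = -55 - 1*(-148) = -55 + 148 = 93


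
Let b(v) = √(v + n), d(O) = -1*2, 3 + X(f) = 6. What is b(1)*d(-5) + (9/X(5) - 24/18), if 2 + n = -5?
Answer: 5/3 - 2*I*√6 ≈ 1.6667 - 4.899*I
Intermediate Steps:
n = -7 (n = -2 - 5 = -7)
X(f) = 3 (X(f) = -3 + 6 = 3)
d(O) = -2
b(v) = √(-7 + v) (b(v) = √(v - 7) = √(-7 + v))
b(1)*d(-5) + (9/X(5) - 24/18) = √(-7 + 1)*(-2) + (9/3 - 24/18) = √(-6)*(-2) + (9*(⅓) - 24*1/18) = (I*√6)*(-2) + (3 - 4/3) = -2*I*√6 + 5/3 = 5/3 - 2*I*√6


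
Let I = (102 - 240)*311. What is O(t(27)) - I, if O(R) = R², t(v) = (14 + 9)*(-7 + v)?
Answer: 254518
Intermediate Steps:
t(v) = -161 + 23*v (t(v) = 23*(-7 + v) = -161 + 23*v)
I = -42918 (I = -138*311 = -42918)
O(t(27)) - I = (-161 + 23*27)² - 1*(-42918) = (-161 + 621)² + 42918 = 460² + 42918 = 211600 + 42918 = 254518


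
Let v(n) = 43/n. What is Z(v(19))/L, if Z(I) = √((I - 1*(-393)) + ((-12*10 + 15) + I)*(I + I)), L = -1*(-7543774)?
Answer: 3*I*√2798/143331706 ≈ 1.1071e-6*I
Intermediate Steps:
L = 7543774
Z(I) = √(393 + I + 2*I*(-105 + I)) (Z(I) = √((I + 393) + ((-120 + 15) + I)*(2*I)) = √((393 + I) + (-105 + I)*(2*I)) = √((393 + I) + 2*I*(-105 + I)) = √(393 + I + 2*I*(-105 + I)))
Z(v(19))/L = √(393 - 8987/19 + 2*(43/19)²)/7543774 = √(393 - 8987/19 + 2*(43*(1/19))²)*(1/7543774) = √(393 - 209*43/19 + 2*(43/19)²)*(1/7543774) = √(393 - 473 + 2*(1849/361))*(1/7543774) = √(393 - 473 + 3698/361)*(1/7543774) = √(-25182/361)*(1/7543774) = (3*I*√2798/19)*(1/7543774) = 3*I*√2798/143331706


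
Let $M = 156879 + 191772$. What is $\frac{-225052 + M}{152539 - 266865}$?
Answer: $- \frac{123599}{114326} \approx -1.0811$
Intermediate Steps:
$M = 348651$
$\frac{-225052 + M}{152539 - 266865} = \frac{-225052 + 348651}{152539 - 266865} = \frac{123599}{-114326} = 123599 \left(- \frac{1}{114326}\right) = - \frac{123599}{114326}$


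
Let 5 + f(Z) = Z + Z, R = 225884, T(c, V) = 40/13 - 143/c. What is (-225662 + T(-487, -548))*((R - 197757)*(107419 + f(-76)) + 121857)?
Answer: -331564291465085121/487 ≈ -6.8083e+14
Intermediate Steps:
T(c, V) = 40/13 - 143/c (T(c, V) = 40*(1/13) - 143/c = 40/13 - 143/c)
f(Z) = -5 + 2*Z (f(Z) = -5 + (Z + Z) = -5 + 2*Z)
(-225662 + T(-487, -548))*((R - 197757)*(107419 + f(-76)) + 121857) = (-225662 + (40/13 - 143/(-487)))*((225884 - 197757)*(107419 + (-5 + 2*(-76))) + 121857) = (-225662 + (40/13 - 143*(-1/487)))*(28127*(107419 + (-5 - 152)) + 121857) = (-225662 + (40/13 + 143/487))*(28127*(107419 - 157) + 121857) = (-225662 + 21339/6331)*(28127*107262 + 121857) = -1428644783*(3016958274 + 121857)/6331 = -1428644783/6331*3017080131 = -331564291465085121/487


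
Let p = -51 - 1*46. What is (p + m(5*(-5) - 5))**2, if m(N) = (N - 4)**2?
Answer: 1121481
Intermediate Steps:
p = -97 (p = -51 - 46 = -97)
m(N) = (-4 + N)**2
(p + m(5*(-5) - 5))**2 = (-97 + (-4 + (5*(-5) - 5))**2)**2 = (-97 + (-4 + (-25 - 5))**2)**2 = (-97 + (-4 - 30)**2)**2 = (-97 + (-34)**2)**2 = (-97 + 1156)**2 = 1059**2 = 1121481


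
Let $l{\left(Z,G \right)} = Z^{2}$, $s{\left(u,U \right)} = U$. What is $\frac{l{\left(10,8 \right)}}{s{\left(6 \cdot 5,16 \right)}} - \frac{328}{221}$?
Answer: $\frac{4213}{884} \approx 4.7658$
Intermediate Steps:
$\frac{l{\left(10,8 \right)}}{s{\left(6 \cdot 5,16 \right)}} - \frac{328}{221} = \frac{10^{2}}{16} - \frac{328}{221} = 100 \cdot \frac{1}{16} - \frac{328}{221} = \frac{25}{4} - \frac{328}{221} = \frac{4213}{884}$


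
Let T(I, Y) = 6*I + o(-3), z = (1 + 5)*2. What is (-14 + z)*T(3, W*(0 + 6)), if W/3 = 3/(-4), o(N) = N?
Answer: -30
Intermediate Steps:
W = -9/4 (W = 3*(3/(-4)) = 3*(3*(-1/4)) = 3*(-3/4) = -9/4 ≈ -2.2500)
z = 12 (z = 6*2 = 12)
T(I, Y) = -3 + 6*I (T(I, Y) = 6*I - 3 = -3 + 6*I)
(-14 + z)*T(3, W*(0 + 6)) = (-14 + 12)*(-3 + 6*3) = -2*(-3 + 18) = -2*15 = -30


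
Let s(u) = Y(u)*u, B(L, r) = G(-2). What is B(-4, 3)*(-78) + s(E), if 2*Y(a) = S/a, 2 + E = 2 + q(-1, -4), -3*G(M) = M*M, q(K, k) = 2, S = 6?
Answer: 107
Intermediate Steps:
G(M) = -M**2/3 (G(M) = -M*M/3 = -M**2/3)
E = 2 (E = -2 + (2 + 2) = -2 + 4 = 2)
B(L, r) = -4/3 (B(L, r) = -1/3*(-2)**2 = -1/3*4 = -4/3)
Y(a) = 3/a (Y(a) = (6/a)/2 = 3/a)
s(u) = 3 (s(u) = (3/u)*u = 3)
B(-4, 3)*(-78) + s(E) = -4/3*(-78) + 3 = 104 + 3 = 107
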